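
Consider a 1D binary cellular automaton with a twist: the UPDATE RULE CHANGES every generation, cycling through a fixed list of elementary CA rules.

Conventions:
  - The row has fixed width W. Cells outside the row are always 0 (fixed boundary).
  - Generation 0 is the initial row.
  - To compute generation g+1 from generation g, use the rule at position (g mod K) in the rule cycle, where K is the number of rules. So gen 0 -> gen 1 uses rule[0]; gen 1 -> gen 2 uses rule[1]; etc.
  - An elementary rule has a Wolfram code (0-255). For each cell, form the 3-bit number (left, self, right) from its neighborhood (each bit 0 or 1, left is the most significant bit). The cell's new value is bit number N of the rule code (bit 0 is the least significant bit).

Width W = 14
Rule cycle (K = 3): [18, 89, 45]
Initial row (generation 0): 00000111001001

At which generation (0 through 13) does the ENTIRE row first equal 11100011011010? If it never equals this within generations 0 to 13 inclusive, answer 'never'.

Answer: never

Derivation:
Gen 0: 00000111001001
Gen 1 (rule 18): 00001000110110
Gen 2 (rule 89): 11100110110111
Gen 3 (rule 45): 10000101101100
Gen 4 (rule 18): 01001000000010
Gen 5 (rule 89): 00100111111001
Gen 6 (rule 45): 10100100000001
Gen 7 (rule 18): 00011010000010
Gen 8 (rule 89): 11011001111001
Gen 9 (rule 45): 10110001000001
Gen 10 (rule 18): 00001010100010
Gen 11 (rule 89): 11100000011001
Gen 12 (rule 45): 10001111010001
Gen 13 (rule 18): 01010000001010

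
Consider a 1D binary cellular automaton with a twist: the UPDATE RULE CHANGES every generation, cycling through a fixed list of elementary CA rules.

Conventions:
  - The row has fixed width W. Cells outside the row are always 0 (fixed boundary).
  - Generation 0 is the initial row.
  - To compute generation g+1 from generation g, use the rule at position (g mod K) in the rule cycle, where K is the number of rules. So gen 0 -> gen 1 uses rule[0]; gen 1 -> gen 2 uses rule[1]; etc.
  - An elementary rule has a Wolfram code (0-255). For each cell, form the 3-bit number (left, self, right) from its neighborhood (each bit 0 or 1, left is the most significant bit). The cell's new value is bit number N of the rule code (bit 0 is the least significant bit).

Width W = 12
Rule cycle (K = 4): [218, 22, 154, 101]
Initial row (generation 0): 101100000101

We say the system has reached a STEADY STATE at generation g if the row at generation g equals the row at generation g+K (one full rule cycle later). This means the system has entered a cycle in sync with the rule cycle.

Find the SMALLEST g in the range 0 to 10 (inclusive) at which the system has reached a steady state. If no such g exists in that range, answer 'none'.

Answer: 6

Derivation:
Gen 0: 101100000101
Gen 1 (rule 218): 001110001000
Gen 2 (rule 22): 010001011100
Gen 3 (rule 154): 101010011010
Gen 4 (rule 101): 111110001110
Gen 5 (rule 218): 111111011111
Gen 6 (rule 22): 000000000000
Gen 7 (rule 154): 000000000000
Gen 8 (rule 101): 111111111111
Gen 9 (rule 218): 111111111111
Gen 10 (rule 22): 000000000000
Gen 11 (rule 154): 000000000000
Gen 12 (rule 101): 111111111111
Gen 13 (rule 218): 111111111111
Gen 14 (rule 22): 000000000000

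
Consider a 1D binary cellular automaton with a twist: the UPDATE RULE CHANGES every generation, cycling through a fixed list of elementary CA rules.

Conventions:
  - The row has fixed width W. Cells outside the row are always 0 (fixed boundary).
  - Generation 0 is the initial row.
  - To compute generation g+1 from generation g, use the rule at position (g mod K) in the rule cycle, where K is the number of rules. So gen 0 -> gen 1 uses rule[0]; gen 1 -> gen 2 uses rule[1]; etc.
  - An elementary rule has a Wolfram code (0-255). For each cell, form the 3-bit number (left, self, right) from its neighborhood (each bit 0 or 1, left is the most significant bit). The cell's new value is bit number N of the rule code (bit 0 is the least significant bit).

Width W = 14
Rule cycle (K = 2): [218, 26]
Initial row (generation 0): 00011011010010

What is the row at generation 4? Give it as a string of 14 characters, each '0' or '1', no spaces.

Gen 0: 00011011010010
Gen 1 (rule 218): 00111011001101
Gen 2 (rule 26): 01100010111000
Gen 3 (rule 218): 11110100111100
Gen 4 (rule 26): 10000011100010

Answer: 10000011100010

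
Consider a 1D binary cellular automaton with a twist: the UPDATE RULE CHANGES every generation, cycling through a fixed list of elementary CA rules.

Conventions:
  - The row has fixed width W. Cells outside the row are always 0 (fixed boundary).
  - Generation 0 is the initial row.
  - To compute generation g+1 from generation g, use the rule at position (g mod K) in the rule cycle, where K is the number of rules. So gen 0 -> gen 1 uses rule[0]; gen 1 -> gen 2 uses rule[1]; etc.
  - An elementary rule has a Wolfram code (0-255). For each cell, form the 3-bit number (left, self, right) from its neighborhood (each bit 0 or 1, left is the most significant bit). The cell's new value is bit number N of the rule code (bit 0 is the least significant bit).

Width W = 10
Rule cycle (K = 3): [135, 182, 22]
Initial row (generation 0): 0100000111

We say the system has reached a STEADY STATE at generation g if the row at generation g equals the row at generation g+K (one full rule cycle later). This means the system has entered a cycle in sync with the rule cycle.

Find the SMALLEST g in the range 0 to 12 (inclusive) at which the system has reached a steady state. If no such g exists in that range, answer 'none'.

Answer: none

Derivation:
Gen 0: 0100000111
Gen 1 (rule 135): 1101111010
Gen 2 (rule 182): 0010110111
Gen 3 (rule 22): 0110000000
Gen 4 (rule 135): 1000111111
Gen 5 (rule 182): 1101011110
Gen 6 (rule 22): 0001000001
Gen 7 (rule 135): 1111011111
Gen 8 (rule 182): 0110101110
Gen 9 (rule 22): 1000100001
Gen 10 (rule 135): 1011101111
Gen 11 (rule 182): 1101010110
Gen 12 (rule 22): 0001010001
Gen 13 (rule 135): 1111010111
Gen 14 (rule 182): 0110111010
Gen 15 (rule 22): 1000000011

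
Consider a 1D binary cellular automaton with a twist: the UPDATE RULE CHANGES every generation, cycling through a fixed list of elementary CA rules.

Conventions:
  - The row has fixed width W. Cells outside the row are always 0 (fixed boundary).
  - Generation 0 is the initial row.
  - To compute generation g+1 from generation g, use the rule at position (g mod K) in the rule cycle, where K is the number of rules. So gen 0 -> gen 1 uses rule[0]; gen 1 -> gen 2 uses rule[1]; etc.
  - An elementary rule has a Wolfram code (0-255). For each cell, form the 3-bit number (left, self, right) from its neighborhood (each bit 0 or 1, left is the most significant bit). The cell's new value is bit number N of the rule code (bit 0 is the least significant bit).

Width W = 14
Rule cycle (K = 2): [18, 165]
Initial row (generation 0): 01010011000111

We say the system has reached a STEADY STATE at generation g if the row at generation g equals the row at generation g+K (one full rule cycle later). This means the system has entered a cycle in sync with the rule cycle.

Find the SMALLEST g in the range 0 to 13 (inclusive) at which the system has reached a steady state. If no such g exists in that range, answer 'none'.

Answer: 5

Derivation:
Gen 0: 01010011000111
Gen 1 (rule 18): 10001100101000
Gen 2 (rule 165): 10100000111011
Gen 3 (rule 18): 00010001000000
Gen 4 (rule 165): 11010101011111
Gen 5 (rule 18): 00000000000000
Gen 6 (rule 165): 11111111111111
Gen 7 (rule 18): 00000000000000
Gen 8 (rule 165): 11111111111111
Gen 9 (rule 18): 00000000000000
Gen 10 (rule 165): 11111111111111
Gen 11 (rule 18): 00000000000000
Gen 12 (rule 165): 11111111111111
Gen 13 (rule 18): 00000000000000
Gen 14 (rule 165): 11111111111111
Gen 15 (rule 18): 00000000000000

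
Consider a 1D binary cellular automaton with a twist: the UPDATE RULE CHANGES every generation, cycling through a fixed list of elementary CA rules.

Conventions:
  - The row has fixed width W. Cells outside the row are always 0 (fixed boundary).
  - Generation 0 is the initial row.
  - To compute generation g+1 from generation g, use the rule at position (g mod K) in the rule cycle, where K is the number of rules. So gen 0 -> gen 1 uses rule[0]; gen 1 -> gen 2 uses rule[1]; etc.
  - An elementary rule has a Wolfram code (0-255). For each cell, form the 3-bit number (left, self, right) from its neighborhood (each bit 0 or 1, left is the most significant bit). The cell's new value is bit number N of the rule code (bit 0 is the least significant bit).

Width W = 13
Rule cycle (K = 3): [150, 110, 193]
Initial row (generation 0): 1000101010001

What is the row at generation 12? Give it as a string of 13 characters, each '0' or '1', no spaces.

Answer: 0101100110001

Derivation:
Gen 0: 1000101010001
Gen 1 (rule 150): 1101101011011
Gen 2 (rule 110): 1111111111111
Gen 3 (rule 193): 0111111111111
Gen 4 (rule 150): 1011111111110
Gen 5 (rule 110): 1110000000010
Gen 6 (rule 193): 0110111111000
Gen 7 (rule 150): 1000011110100
Gen 8 (rule 110): 1000110011100
Gen 9 (rule 193): 0010010001101
Gen 10 (rule 150): 0111111010001
Gen 11 (rule 110): 1100001110011
Gen 12 (rule 193): 0101100110001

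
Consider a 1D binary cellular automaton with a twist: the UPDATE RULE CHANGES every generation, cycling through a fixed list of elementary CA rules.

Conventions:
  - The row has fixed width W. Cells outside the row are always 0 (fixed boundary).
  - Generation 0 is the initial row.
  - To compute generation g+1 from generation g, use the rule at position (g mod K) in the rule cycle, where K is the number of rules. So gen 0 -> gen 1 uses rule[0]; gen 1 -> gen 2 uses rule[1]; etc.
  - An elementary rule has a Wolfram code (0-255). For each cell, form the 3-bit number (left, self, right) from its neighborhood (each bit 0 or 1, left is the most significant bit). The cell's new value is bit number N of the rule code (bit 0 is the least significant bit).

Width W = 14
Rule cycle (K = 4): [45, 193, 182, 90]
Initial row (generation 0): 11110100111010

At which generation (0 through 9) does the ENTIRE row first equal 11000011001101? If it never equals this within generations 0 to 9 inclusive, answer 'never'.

Answer: 4

Derivation:
Gen 0: 11110100111010
Gen 1 (rule 45): 10001100100110
Gen 2 (rule 193): 00100100000010
Gen 3 (rule 182): 01111110000111
Gen 4 (rule 90): 11000011001101
Gen 5 (rule 45): 10011010001011
Gen 6 (rule 193): 00001000100001
Gen 7 (rule 182): 00011101110011
Gen 8 (rule 90): 00110101011111
Gen 9 (rule 45): 10101111110000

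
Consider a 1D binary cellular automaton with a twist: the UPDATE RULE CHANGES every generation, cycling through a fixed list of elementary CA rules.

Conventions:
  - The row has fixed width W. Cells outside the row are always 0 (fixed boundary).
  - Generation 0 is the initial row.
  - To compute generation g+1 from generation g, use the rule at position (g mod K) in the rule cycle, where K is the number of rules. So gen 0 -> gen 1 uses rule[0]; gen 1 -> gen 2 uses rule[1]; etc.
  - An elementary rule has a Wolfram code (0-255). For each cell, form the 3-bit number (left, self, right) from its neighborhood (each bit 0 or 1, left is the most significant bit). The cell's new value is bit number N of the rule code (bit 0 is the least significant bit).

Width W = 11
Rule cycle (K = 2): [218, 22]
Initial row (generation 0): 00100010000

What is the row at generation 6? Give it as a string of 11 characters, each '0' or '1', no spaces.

Gen 0: 00100010000
Gen 1 (rule 218): 01010101000
Gen 2 (rule 22): 11010101100
Gen 3 (rule 218): 11000001110
Gen 4 (rule 22): 00100010001
Gen 5 (rule 218): 01010101010
Gen 6 (rule 22): 11010101011

Answer: 11010101011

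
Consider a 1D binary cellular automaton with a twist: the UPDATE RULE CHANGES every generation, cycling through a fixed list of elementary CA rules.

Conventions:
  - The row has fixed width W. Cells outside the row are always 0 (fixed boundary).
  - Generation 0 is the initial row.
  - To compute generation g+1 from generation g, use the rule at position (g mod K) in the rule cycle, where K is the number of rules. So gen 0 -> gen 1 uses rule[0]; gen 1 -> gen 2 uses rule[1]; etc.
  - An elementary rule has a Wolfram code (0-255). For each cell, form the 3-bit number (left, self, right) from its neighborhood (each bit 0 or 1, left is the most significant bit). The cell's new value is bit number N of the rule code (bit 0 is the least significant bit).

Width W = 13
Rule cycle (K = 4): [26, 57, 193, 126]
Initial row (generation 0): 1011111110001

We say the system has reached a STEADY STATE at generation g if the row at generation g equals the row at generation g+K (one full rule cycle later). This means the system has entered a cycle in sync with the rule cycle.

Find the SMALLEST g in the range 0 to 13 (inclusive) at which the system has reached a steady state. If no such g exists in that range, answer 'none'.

Answer: none

Derivation:
Gen 0: 1011111110001
Gen 1 (rule 26): 0010000001010
Gen 2 (rule 57): 1001111100101
Gen 3 (rule 193): 0000111100000
Gen 4 (rule 126): 0001100110000
Gen 5 (rule 26): 0011011101000
Gen 6 (rule 57): 1010110010111
Gen 7 (rule 193): 0000010000011
Gen 8 (rule 126): 0000111000111
Gen 9 (rule 26): 0001100101100
Gen 10 (rule 57): 1101010011011
Gen 11 (rule 193): 0100000001001
Gen 12 (rule 126): 1110000011111
Gen 13 (rule 26): 1001000110000
Gen 14 (rule 57): 0100110101111
Gen 15 (rule 193): 0000010000111
Gen 16 (rule 126): 0000111001101
Gen 17 (rule 26): 0001100111000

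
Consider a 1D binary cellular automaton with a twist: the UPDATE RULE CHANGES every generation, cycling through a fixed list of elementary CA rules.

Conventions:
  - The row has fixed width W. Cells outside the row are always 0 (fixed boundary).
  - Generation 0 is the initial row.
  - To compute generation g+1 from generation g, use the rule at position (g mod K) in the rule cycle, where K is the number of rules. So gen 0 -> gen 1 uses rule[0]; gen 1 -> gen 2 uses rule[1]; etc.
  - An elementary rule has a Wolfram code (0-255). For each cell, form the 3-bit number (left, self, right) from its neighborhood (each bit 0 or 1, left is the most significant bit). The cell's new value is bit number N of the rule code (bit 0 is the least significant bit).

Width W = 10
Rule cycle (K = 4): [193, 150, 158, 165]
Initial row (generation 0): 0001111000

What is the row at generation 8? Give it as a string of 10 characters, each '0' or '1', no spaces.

Answer: 0111000000

Derivation:
Gen 0: 0001111000
Gen 1 (rule 193): 1100111011
Gen 2 (rule 150): 0011010000
Gen 3 (rule 158): 0110011000
Gen 4 (rule 165): 0000000011
Gen 5 (rule 193): 1111111001
Gen 6 (rule 150): 0111110111
Gen 7 (rule 158): 1111100110
Gen 8 (rule 165): 0111000000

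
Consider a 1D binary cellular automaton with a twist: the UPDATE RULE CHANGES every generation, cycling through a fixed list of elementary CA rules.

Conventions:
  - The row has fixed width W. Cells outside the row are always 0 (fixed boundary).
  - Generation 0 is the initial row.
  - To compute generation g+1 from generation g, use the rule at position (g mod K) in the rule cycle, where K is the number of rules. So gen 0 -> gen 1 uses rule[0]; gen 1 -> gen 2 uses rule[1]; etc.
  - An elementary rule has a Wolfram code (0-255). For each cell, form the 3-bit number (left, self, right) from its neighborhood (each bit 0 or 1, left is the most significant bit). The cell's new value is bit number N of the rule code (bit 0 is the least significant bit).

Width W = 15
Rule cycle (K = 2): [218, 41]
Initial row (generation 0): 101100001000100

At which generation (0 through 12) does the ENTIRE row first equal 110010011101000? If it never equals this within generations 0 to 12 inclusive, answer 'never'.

Answer: never

Derivation:
Gen 0: 101100001000100
Gen 1 (rule 218): 001110010101010
Gen 2 (rule 41): 101000001010100
Gen 3 (rule 218): 000100010000010
Gen 4 (rule 41): 110001000111000
Gen 5 (rule 218): 111010101111100
Gen 6 (rule 41): 100101011000001
Gen 7 (rule 218): 011000011100010
Gen 8 (rule 41): 010011010001000
Gen 9 (rule 218): 101111001010100
Gen 10 (rule 41): 011000000101001
Gen 11 (rule 218): 111100001000110
Gen 12 (rule 41): 100001100010100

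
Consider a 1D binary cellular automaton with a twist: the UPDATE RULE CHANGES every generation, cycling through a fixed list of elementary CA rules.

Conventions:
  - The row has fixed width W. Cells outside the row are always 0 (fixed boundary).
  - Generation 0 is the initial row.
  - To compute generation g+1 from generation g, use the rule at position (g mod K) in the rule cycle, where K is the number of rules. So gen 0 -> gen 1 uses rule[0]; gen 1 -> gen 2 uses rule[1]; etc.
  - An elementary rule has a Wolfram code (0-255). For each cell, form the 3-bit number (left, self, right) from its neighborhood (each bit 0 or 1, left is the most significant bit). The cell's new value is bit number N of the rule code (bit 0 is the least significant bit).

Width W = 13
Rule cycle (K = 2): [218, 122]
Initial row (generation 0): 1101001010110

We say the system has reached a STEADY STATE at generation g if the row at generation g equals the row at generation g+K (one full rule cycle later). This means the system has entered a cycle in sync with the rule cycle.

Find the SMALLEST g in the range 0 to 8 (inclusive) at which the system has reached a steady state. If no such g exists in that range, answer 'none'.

Gen 0: 1101001010110
Gen 1 (rule 218): 1100110000111
Gen 2 (rule 122): 1111111001101
Gen 3 (rule 218): 1111111111100
Gen 4 (rule 122): 1000000000110
Gen 5 (rule 218): 0100000001111
Gen 6 (rule 122): 1010000011001
Gen 7 (rule 218): 0001000111110
Gen 8 (rule 122): 0010101100011
Gen 9 (rule 218): 0100001110111
Gen 10 (rule 122): 1010011011101

Answer: none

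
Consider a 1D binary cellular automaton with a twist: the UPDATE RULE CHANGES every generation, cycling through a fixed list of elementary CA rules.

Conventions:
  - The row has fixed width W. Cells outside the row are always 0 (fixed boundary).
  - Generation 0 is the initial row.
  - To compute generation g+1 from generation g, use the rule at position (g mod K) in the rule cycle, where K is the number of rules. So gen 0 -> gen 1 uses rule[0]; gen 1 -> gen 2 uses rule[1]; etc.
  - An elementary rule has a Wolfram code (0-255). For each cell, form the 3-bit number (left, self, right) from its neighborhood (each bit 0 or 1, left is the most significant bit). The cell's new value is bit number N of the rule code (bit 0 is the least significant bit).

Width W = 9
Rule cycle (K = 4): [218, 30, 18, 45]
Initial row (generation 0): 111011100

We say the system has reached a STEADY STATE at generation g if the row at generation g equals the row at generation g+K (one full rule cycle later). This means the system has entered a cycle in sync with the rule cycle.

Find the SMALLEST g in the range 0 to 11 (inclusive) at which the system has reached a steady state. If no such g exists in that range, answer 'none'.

Answer: none

Derivation:
Gen 0: 111011100
Gen 1 (rule 218): 111011110
Gen 2 (rule 30): 100010001
Gen 3 (rule 18): 010101010
Gen 4 (rule 45): 011111110
Gen 5 (rule 218): 111111111
Gen 6 (rule 30): 100000000
Gen 7 (rule 18): 010000000
Gen 8 (rule 45): 010111111
Gen 9 (rule 218): 100111111
Gen 10 (rule 30): 111100000
Gen 11 (rule 18): 000010000
Gen 12 (rule 45): 111010111
Gen 13 (rule 218): 111000111
Gen 14 (rule 30): 100101100
Gen 15 (rule 18): 011000010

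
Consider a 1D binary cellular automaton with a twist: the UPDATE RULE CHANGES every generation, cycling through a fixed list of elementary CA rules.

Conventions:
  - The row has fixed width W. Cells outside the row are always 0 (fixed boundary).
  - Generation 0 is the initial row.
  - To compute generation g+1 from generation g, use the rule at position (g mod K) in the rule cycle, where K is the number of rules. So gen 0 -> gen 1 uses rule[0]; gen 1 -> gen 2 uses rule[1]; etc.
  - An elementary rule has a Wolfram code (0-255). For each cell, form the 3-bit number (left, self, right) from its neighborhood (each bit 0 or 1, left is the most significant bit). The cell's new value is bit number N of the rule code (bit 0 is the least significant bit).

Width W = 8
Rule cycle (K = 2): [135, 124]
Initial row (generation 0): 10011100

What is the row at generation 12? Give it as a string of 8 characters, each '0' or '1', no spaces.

Answer: 01101001

Derivation:
Gen 0: 10011100
Gen 1 (rule 135): 10101001
Gen 2 (rule 124): 11111101
Gen 3 (rule 135): 01111001
Gen 4 (rule 124): 01001101
Gen 5 (rule 135): 11010001
Gen 6 (rule 124): 11111001
Gen 7 (rule 135): 01110011
Gen 8 (rule 124): 01011011
Gen 9 (rule 135): 11000000
Gen 10 (rule 124): 11100000
Gen 11 (rule 135): 01001111
Gen 12 (rule 124): 01101001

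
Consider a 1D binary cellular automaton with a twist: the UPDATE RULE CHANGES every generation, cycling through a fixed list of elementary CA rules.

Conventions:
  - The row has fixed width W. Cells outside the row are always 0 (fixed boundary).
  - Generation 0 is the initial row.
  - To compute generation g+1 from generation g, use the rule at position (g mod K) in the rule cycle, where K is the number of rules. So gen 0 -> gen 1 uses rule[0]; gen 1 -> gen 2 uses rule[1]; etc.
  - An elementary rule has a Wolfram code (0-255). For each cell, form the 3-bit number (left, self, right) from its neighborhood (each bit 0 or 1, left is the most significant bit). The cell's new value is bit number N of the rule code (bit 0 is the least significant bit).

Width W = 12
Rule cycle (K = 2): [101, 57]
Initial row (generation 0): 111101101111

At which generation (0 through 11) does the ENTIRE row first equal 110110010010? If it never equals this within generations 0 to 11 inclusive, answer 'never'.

Gen 0: 111101101111
Gen 1 (rule 101): 000110110001
Gen 2 (rule 57): 110101101100
Gen 3 (rule 101): 011110110101
Gen 4 (rule 57): 010001101010
Gen 5 (rule 101): 010100111110
Gen 6 (rule 57): 001010100001
Gen 7 (rule 101): 101111101101
Gen 8 (rule 57): 011000011010
Gen 9 (rule 101): 001011001110
Gen 10 (rule 57): 100110101001
Gen 11 (rule 101): 100011111001

Answer: never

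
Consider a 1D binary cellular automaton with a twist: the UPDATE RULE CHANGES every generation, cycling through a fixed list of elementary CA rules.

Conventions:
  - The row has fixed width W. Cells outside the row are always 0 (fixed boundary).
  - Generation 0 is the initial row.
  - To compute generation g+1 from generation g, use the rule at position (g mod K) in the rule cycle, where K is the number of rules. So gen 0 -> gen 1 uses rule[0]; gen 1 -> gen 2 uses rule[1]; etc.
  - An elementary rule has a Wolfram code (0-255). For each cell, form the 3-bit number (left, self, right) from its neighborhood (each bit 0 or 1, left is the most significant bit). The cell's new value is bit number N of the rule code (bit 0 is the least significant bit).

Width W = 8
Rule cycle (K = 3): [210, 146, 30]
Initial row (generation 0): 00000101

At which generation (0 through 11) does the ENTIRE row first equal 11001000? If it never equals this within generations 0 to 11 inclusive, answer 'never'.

Gen 0: 00000101
Gen 1 (rule 210): 00001000
Gen 2 (rule 146): 00010100
Gen 3 (rule 30): 00110110
Gen 4 (rule 210): 01010011
Gen 5 (rule 146): 10001100
Gen 6 (rule 30): 11011010
Gen 7 (rule 210): 01001001
Gen 8 (rule 146): 10110110
Gen 9 (rule 30): 10100101
Gen 10 (rule 210): 00011000
Gen 11 (rule 146): 00100100

Answer: never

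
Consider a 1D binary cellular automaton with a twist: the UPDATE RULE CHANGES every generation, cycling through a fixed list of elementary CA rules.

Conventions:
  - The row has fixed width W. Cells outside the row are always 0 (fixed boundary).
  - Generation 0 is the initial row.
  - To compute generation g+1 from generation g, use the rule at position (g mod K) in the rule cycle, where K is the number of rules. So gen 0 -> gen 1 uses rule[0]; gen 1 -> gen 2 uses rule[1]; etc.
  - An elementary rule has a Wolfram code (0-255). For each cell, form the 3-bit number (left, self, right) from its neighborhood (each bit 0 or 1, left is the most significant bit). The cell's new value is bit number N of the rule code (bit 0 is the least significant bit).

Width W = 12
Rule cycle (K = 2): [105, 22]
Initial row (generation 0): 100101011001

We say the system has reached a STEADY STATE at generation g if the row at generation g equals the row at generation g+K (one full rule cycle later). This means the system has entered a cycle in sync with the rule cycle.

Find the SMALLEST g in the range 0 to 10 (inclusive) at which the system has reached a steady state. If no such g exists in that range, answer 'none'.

Answer: 8

Derivation:
Gen 0: 100101011001
Gen 1 (rule 105): 000010111000
Gen 2 (rule 22): 000110000100
Gen 3 (rule 105): 110110110001
Gen 4 (rule 22): 000000001011
Gen 5 (rule 105): 111111100111
Gen 6 (rule 22): 000000011000
Gen 7 (rule 105): 111111011011
Gen 8 (rule 22): 000000000000
Gen 9 (rule 105): 111111111111
Gen 10 (rule 22): 000000000000
Gen 11 (rule 105): 111111111111
Gen 12 (rule 22): 000000000000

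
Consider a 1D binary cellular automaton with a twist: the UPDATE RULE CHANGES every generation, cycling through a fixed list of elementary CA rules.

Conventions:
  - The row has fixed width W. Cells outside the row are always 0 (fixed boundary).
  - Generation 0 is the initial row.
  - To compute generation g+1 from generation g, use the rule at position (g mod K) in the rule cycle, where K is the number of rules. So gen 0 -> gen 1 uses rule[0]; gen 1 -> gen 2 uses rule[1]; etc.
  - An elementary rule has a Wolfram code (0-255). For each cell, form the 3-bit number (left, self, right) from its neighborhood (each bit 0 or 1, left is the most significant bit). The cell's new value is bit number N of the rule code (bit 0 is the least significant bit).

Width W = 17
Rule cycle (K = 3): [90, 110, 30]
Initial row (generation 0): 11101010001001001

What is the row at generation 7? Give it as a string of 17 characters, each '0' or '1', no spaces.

Answer: 01010111110011100

Derivation:
Gen 0: 11101010001001001
Gen 1 (rule 90): 10100001010110110
Gen 2 (rule 110): 11100011111111110
Gen 3 (rule 30): 10010110000000001
Gen 4 (rule 90): 01100111000000010
Gen 5 (rule 110): 11101101000000110
Gen 6 (rule 30): 10001001100001101
Gen 7 (rule 90): 01010111110011100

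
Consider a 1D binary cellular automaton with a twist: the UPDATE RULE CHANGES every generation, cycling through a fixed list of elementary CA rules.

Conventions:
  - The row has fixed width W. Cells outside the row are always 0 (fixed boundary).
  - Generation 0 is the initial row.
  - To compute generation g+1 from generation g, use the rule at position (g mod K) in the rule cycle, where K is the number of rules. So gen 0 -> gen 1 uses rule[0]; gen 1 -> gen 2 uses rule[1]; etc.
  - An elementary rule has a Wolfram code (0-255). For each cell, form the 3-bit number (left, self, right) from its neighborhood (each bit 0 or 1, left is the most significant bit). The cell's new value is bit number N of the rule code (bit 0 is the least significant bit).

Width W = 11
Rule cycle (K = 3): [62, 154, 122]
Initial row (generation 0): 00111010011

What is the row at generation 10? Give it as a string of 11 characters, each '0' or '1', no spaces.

Gen 0: 00111010011
Gen 1 (rule 62): 01100111110
Gen 2 (rule 154): 11011111101
Gen 3 (rule 122): 11110000110
Gen 4 (rule 62): 10001001101
Gen 5 (rule 154): 01010111000
Gen 6 (rule 122): 10101101100
Gen 7 (rule 62): 11111011010
Gen 8 (rule 154): 11110010001
Gen 9 (rule 122): 10011101010
Gen 10 (rule 62): 11110011111

Answer: 11110011111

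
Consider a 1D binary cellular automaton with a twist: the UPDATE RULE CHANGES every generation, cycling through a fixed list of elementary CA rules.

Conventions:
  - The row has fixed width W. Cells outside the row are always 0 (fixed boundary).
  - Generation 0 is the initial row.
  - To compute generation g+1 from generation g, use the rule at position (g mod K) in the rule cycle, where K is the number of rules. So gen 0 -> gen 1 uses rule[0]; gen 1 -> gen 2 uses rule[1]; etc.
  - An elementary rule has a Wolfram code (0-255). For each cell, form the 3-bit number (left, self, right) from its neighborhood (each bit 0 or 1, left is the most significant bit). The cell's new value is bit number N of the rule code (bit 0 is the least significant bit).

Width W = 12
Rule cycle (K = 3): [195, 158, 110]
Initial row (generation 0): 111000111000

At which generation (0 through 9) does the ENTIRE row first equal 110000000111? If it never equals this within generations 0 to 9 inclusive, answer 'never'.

Answer: 9

Derivation:
Gen 0: 111000111000
Gen 1 (rule 195): 011011011011
Gen 2 (rule 158): 110010010010
Gen 3 (rule 110): 110110110110
Gen 4 (rule 195): 010010010010
Gen 5 (rule 158): 111111111111
Gen 6 (rule 110): 100000000001
Gen 7 (rule 195): 001111111110
Gen 8 (rule 158): 011111111101
Gen 9 (rule 110): 110000000111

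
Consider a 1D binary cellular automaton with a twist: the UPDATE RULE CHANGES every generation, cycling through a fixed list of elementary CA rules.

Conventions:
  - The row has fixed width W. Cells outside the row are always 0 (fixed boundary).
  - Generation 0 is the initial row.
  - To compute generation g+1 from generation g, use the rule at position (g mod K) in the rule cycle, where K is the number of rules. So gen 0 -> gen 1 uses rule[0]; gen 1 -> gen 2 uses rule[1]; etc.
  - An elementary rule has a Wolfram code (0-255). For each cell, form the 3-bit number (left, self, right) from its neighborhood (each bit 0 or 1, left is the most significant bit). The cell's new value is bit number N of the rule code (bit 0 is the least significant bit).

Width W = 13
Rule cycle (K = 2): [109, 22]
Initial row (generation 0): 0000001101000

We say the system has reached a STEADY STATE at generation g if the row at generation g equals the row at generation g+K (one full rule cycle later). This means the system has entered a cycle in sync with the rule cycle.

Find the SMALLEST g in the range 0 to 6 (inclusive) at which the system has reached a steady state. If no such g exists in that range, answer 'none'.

Gen 0: 0000001101000
Gen 1 (rule 109): 1111101111011
Gen 2 (rule 22): 0000000000000
Gen 3 (rule 109): 1111111111111
Gen 4 (rule 22): 0000000000000
Gen 5 (rule 109): 1111111111111
Gen 6 (rule 22): 0000000000000
Gen 7 (rule 109): 1111111111111
Gen 8 (rule 22): 0000000000000

Answer: 2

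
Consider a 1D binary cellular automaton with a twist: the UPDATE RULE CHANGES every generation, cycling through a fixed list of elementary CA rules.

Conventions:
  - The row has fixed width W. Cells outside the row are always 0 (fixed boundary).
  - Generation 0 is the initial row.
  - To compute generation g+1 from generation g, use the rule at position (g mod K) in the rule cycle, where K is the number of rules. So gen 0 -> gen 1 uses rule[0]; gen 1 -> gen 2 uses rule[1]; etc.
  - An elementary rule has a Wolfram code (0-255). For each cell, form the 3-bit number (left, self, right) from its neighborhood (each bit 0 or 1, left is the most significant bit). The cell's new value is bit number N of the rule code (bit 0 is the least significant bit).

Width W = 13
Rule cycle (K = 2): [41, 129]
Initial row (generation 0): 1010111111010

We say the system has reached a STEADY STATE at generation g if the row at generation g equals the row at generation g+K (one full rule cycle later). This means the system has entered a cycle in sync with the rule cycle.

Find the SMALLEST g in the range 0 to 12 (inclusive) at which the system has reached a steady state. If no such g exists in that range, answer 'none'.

Answer: 6

Derivation:
Gen 0: 1010111111010
Gen 1 (rule 41): 0101100000100
Gen 2 (rule 129): 0000001110001
Gen 3 (rule 41): 1111101000100
Gen 4 (rule 129): 0111000010001
Gen 5 (rule 41): 0100011000100
Gen 6 (rule 129): 0001000010001
Gen 7 (rule 41): 1100011000100
Gen 8 (rule 129): 0001000010001
Gen 9 (rule 41): 1100011000100
Gen 10 (rule 129): 0001000010001
Gen 11 (rule 41): 1100011000100
Gen 12 (rule 129): 0001000010001
Gen 13 (rule 41): 1100011000100
Gen 14 (rule 129): 0001000010001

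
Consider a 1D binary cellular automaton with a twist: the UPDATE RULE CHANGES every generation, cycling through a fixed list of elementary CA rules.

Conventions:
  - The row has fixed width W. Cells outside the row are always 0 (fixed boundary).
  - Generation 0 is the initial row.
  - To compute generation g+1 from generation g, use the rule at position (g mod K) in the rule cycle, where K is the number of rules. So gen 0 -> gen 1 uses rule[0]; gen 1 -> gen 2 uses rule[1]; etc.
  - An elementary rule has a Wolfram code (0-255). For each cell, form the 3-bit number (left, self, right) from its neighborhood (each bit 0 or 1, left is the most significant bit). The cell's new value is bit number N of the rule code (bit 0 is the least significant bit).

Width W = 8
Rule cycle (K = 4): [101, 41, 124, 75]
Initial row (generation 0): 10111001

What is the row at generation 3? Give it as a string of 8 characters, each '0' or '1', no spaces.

Gen 0: 10111001
Gen 1 (rule 101): 11001001
Gen 2 (rule 41): 10000000
Gen 3 (rule 124): 11000000

Answer: 11000000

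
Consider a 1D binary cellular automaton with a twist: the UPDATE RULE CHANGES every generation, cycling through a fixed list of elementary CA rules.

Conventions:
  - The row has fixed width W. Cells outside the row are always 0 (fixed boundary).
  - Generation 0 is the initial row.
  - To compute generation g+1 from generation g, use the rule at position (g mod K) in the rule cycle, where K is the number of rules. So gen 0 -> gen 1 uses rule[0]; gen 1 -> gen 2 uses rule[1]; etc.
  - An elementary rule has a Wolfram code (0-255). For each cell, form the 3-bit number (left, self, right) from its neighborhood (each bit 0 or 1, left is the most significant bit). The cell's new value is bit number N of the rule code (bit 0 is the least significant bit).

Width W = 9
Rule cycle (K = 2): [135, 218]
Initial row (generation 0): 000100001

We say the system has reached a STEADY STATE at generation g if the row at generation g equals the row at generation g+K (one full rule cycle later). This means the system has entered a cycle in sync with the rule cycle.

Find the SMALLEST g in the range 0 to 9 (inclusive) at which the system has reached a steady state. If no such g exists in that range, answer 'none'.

Gen 0: 000100001
Gen 1 (rule 135): 111101111
Gen 2 (rule 218): 111101111
Gen 3 (rule 135): 011000110
Gen 4 (rule 218): 111101111
Gen 5 (rule 135): 011000110
Gen 6 (rule 218): 111101111
Gen 7 (rule 135): 011000110
Gen 8 (rule 218): 111101111
Gen 9 (rule 135): 011000110
Gen 10 (rule 218): 111101111
Gen 11 (rule 135): 011000110

Answer: 2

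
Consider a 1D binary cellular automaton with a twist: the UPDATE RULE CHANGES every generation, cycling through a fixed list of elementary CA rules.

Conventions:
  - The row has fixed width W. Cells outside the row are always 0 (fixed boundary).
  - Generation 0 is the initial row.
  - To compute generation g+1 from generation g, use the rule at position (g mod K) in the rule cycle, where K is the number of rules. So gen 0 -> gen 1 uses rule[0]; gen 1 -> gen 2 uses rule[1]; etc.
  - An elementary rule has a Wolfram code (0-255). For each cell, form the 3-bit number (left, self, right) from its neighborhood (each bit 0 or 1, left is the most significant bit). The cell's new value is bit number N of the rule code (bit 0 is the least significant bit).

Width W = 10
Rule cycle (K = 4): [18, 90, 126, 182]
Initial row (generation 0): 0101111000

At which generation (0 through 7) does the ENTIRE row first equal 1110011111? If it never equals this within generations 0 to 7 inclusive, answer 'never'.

Answer: 3

Derivation:
Gen 0: 0101111000
Gen 1 (rule 18): 1000000100
Gen 2 (rule 90): 0100001010
Gen 3 (rule 126): 1110011111
Gen 4 (rule 182): 0101101110
Gen 5 (rule 18): 1000000001
Gen 6 (rule 90): 0100000010
Gen 7 (rule 126): 1110000111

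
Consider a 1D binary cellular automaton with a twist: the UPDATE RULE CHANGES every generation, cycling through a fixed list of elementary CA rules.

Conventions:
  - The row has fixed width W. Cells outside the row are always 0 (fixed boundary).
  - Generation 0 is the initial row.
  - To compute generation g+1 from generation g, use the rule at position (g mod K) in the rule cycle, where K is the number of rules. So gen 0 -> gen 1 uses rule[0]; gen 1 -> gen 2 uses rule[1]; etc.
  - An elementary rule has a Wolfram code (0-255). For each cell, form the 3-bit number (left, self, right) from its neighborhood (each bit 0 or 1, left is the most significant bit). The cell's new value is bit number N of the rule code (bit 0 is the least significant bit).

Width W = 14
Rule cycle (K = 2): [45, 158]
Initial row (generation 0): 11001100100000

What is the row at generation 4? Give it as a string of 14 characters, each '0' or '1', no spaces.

Answer: 10101110010100

Derivation:
Gen 0: 11001100100000
Gen 1 (rule 45): 10001000101111
Gen 2 (rule 158): 11011101101110
Gen 3 (rule 45): 10110011011000
Gen 4 (rule 158): 10101110010100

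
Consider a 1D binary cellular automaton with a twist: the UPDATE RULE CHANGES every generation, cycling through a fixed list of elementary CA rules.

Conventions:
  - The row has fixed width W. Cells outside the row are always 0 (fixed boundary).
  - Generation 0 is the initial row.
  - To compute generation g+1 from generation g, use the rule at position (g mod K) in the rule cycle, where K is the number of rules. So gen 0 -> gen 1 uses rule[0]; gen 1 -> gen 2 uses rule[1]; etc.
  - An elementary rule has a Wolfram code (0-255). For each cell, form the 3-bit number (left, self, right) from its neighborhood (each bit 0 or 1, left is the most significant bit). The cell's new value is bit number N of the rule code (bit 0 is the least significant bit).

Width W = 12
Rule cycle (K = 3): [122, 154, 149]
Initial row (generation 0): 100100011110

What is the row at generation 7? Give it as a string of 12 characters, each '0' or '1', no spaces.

Gen 0: 100100011110
Gen 1 (rule 122): 011010110011
Gen 2 (rule 154): 110000101110
Gen 3 (rule 149): 001110100101
Gen 4 (rule 122): 011011011010
Gen 5 (rule 154): 110010010001
Gen 6 (rule 149): 001011011101
Gen 7 (rule 122): 010111110110

Answer: 010111110110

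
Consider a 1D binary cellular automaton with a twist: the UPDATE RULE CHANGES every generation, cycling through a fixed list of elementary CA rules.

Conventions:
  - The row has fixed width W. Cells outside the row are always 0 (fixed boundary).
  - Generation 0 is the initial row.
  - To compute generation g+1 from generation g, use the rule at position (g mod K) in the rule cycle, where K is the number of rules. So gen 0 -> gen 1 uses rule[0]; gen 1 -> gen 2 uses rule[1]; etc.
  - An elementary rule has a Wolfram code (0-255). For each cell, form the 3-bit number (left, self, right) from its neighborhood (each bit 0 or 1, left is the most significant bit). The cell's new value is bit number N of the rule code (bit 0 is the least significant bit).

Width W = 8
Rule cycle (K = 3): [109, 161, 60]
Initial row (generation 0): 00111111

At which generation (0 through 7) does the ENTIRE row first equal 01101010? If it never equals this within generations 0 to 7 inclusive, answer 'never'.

Answer: 3

Derivation:
Gen 0: 00111111
Gen 1 (rule 109): 10100001
Gen 2 (rule 161): 01001100
Gen 3 (rule 60): 01101010
Gen 4 (rule 109): 01111110
Gen 5 (rule 161): 00111100
Gen 6 (rule 60): 00100010
Gen 7 (rule 109): 10101010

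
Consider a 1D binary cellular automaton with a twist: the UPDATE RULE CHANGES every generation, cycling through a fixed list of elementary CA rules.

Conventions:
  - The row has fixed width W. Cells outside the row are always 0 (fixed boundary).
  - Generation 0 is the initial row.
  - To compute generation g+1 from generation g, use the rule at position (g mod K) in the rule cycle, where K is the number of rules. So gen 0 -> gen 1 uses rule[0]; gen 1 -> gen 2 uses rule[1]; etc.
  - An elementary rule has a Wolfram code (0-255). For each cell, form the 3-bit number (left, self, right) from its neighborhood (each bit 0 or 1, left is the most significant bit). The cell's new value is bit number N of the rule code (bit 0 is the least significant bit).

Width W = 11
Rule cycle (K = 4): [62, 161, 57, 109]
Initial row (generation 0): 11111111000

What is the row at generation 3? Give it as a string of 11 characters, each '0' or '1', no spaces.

Gen 0: 11111111000
Gen 1 (rule 62): 10000000100
Gen 2 (rule 161): 00111110001
Gen 3 (rule 57): 10100001100

Answer: 10100001100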